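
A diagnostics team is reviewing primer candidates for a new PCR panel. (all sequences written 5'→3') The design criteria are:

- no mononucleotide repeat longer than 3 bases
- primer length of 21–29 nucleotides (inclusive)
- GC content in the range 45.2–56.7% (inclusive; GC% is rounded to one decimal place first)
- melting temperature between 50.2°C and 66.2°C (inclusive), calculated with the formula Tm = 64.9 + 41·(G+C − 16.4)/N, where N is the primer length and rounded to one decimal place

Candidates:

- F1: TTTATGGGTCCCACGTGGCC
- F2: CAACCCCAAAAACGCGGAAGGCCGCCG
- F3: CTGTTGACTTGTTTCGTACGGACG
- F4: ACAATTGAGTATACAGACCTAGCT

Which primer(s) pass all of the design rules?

F1 (20 nt, A=2 T=6 G=6 C=6): longest run = 3 ✓; length 20, outside 21–29 ✗; GC 12/20 = 60.0%, outside 45.2–56.7% ✗; Tm = 64.9 + 41·(12 − 16.4)/20 = 55.9°C ✓ — fails.
F2 (27 nt, A=9 T=0 G=7 C=11): longest run = 5, exceeds 3 ✗; length 27 ✓; GC 18/27 = 66.7%, outside 45.2–56.7% ✗; Tm = 64.9 + 41·(18 − 16.4)/27 = 67.3°C, outside 50.2–66.2°C ✗ — fails.
F3 (24 nt, A=3 T=9 G=7 C=5): longest run = 3 ✓; length 24 ✓; GC 12/24 = 50.0% ✓; Tm = 64.9 + 41·(12 − 16.4)/24 = 57.4°C ✓ — passes.
F4 (24 nt, A=9 T=6 G=4 C=5): longest run = 2 ✓; length 24 ✓; GC 9/24 = 37.5%, outside 45.2–56.7% ✗; Tm = 64.9 + 41·(9 − 16.4)/24 = 52.3°C ✓ — fails.

F3 only.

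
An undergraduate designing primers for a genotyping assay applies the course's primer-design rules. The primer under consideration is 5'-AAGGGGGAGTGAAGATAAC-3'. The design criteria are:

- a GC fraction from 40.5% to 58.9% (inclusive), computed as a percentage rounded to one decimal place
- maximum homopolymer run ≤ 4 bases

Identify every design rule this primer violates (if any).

Fails: homopolymer run.

Base counts: A=8, T=2, G=8, C=1 (length 19).
GC content: GC 9/19 = 47.4% ✓
homopolymer run: longest run = 5, exceeds 4 ✗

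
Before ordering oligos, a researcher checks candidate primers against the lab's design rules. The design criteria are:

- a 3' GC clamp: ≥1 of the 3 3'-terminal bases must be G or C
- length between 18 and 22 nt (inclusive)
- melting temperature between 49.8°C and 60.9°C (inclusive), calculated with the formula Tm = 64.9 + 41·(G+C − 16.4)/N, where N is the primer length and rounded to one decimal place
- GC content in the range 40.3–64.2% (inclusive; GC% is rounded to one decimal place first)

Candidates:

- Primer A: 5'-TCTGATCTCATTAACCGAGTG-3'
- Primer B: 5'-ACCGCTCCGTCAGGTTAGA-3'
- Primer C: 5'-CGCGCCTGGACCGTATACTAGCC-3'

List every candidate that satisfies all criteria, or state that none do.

Primer A and Primer B.

Primer A (21 nt, A=5 T=7 G=4 C=5): 3' end GTG has 2 G/C ✓; length 21 ✓; Tm = 64.9 + 41·(9 − 16.4)/21 = 50.5°C ✓; GC 9/21 = 42.9% ✓ — passes.
Primer B (19 nt, A=4 T=4 G=5 C=6): 3' end AGA has 1 G/C ✓; length 19 ✓; Tm = 64.9 + 41·(11 − 16.4)/19 = 53.2°C ✓; GC 11/19 = 57.9% ✓ — passes.
Primer C (23 nt, A=4 T=4 G=6 C=9): 3' end GCC has 3 G/C ✓; length 23, outside 18–22 ✗; Tm = 64.9 + 41·(15 − 16.4)/23 = 62.4°C, outside 49.8–60.9°C ✗; GC 15/23 = 65.2%, outside 40.3–64.2% ✗ — fails.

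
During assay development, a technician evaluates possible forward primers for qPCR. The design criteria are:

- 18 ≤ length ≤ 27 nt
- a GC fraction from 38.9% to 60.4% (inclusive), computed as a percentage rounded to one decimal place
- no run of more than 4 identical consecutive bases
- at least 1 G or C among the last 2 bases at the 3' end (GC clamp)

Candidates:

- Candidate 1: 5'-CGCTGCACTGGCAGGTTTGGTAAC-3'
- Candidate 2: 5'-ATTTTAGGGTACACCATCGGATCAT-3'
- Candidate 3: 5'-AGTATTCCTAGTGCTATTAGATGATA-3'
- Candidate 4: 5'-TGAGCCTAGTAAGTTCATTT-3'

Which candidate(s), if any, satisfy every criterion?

Candidate 1 only.

Candidate 1 (24 nt, A=4 T=6 G=8 C=6): length 24 ✓; GC 14/24 = 58.3% ✓; longest run = 3 ✓; 3' end AC has 1 G/C ✓ — passes.
Candidate 2 (25 nt, A=7 T=8 G=5 C=5): length 25 ✓; GC 10/25 = 40.0% ✓; longest run = 4 ✓; 3' end AT has 0 G/C, need ≥1 ✗ — fails.
Candidate 3 (26 nt, A=8 T=10 G=5 C=3): length 26 ✓; GC 8/26 = 30.8%, outside 38.9–60.4% ✗; longest run = 2 ✓; 3' end TA has 0 G/C, need ≥1 ✗ — fails.
Candidate 4 (20 nt, A=5 T=8 G=4 C=3): length 20 ✓; GC 7/20 = 35.0%, outside 38.9–60.4% ✗; longest run = 3 ✓; 3' end TT has 0 G/C, need ≥1 ✗ — fails.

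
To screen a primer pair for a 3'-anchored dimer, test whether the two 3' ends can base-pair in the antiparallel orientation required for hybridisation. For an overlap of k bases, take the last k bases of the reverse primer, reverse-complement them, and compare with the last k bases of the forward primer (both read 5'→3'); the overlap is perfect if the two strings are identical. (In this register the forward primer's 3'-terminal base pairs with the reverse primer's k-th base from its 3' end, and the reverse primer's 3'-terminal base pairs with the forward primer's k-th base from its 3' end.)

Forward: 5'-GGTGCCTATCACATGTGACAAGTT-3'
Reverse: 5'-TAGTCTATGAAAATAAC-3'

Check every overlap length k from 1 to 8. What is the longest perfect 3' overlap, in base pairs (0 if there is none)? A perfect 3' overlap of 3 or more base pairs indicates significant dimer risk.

Last 8 bases (5'→3') — forward …GACAAGTT, reverse …AAAATAAC.
Reverse complement of the reverse primer's last 8 bases: GTTATTTT; its first k bases are the reverse complement of the reverse primer's last k bases, so a perfect k-base overlap needs the forward primer's last k bases to equal them.
Comparing (forward last k vs required): k=1: T vs G ✗; k=2: TT vs GT ✗; k=3: GTT vs GTT ✓; k=4: AGTT vs GTTA ✗; k=5: AAGTT vs GTTAT ✗; k=6: CAAGTT vs GTTATT ✗; k=7: ACAAGTT vs GTTATTT ✗; k=8: GACAAGTT vs GTTATTTT ✗.
Only k = 3 is perfect, so the longest perfect 3' overlap is 3.

Longest perfect overlap: 3 complementary base pairs; significant dimer risk (threshold 3).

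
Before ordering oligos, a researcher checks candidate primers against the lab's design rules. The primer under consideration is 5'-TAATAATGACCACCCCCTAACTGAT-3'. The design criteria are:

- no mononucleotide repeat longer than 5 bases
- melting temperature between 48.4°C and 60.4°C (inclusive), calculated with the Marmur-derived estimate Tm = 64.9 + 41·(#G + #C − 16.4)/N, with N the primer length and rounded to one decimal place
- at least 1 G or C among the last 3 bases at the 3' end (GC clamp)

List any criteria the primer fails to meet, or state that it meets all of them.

Meets all criteria.

Base counts: A=9, T=6, G=2, C=8 (length 25).
homopolymer run: longest run = 5 ✓
Tm: Tm = 64.9 + 41·(10 − 16.4)/25 = 54.4°C ✓
GC clamp: 3' end GAT has 1 G/C ✓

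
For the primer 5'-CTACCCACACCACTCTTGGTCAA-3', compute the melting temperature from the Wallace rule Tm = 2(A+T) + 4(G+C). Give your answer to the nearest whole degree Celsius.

70°C

Base counts: A=6, T=5, G=2, C=10 (length 23).
Tm = 2·(6+5) + 4·(2+10) = 2·11 + 4·12 = 22 + 48 = 70°C.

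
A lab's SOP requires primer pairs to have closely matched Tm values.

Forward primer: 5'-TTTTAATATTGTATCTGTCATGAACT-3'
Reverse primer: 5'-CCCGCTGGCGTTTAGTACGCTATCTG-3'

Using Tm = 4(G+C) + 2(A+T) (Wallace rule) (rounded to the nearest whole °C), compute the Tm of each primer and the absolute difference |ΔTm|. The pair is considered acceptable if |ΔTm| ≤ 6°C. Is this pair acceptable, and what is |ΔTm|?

Forward: A=7 T=13 G=3 C=3 → Tm = 2·20 + 4·6 = 64°C.
Reverse: A=3 T=8 G=7 C=8 → Tm = 2·11 + 4·15 = 82°C.
|ΔTm| = |64 − 82| = 18°C, > 6°C.

|ΔTm| = 18°C; the pair is not acceptable.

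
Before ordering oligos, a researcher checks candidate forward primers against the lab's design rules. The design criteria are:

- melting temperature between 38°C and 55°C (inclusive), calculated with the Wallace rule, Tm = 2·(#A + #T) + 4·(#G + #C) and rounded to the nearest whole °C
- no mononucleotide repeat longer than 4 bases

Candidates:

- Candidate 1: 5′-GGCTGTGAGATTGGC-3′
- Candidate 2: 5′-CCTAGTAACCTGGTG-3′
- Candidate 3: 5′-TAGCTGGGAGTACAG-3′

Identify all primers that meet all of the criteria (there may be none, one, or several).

Candidate 1 (15 nt, A=2 T=4 G=7 C=2): Tm = 2·6 + 4·9 = 48°C ✓; longest run = 2 ✓ — passes.
Candidate 2 (15 nt, A=3 T=4 G=4 C=4): Tm = 2·7 + 4·8 = 46°C ✓; longest run = 2 ✓ — passes.
Candidate 3 (15 nt, A=4 T=3 G=6 C=2): Tm = 2·7 + 4·8 = 46°C ✓; longest run = 3 ✓ — passes.

Candidate 1, Candidate 2 and Candidate 3.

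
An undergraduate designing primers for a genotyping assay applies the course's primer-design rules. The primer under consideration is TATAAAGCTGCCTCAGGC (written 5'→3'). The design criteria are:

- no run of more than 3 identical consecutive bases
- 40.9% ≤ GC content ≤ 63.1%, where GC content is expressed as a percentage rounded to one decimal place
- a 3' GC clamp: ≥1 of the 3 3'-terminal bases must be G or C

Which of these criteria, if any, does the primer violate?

Base counts: A=5, T=4, G=4, C=5 (length 18).
homopolymer run: longest run = 3 ✓
GC content: GC 9/18 = 50.0% ✓
GC clamp: 3' end GGC has 3 G/C ✓

Meets all criteria.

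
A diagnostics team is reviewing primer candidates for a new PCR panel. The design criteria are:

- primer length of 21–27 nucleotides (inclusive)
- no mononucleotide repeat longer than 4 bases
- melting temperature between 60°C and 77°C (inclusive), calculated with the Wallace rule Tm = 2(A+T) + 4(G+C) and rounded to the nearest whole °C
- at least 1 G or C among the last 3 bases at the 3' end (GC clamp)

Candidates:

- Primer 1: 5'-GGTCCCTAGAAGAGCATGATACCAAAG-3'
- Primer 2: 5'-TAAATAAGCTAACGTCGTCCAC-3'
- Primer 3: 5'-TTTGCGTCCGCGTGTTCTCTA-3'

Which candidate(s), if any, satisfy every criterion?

Primer 1 (27 nt, A=10 T=4 G=7 C=6): length 27 ✓; longest run = 3 ✓; Tm = 2·14 + 4·13 = 80°C, outside 60–77°C ✗; 3' end AAG has 1 G/C ✓ — fails.
Primer 2 (22 nt, A=8 T=5 G=3 C=6): length 22 ✓; longest run = 3 ✓; Tm = 2·13 + 4·9 = 62°C ✓; 3' end CAC has 2 G/C ✓ — passes.
Primer 3 (21 nt, A=1 T=9 G=5 C=6): length 21 ✓; longest run = 3 ✓; Tm = 2·10 + 4·11 = 64°C ✓; 3' end CTA has 1 G/C ✓ — passes.

Primer 2 and Primer 3.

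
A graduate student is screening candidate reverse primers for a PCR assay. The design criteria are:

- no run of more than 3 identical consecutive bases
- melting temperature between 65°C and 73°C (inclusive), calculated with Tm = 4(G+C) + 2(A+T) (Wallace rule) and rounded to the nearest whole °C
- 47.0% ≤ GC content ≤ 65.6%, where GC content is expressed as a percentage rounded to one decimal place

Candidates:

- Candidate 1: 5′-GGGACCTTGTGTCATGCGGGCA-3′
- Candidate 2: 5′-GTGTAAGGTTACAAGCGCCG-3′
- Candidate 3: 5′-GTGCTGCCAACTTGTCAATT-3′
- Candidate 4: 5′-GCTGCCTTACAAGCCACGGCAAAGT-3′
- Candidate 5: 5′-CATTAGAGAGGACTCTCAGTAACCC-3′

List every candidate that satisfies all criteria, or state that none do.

Candidate 1 only.

Candidate 1 (22 nt, A=3 T=5 G=9 C=5): longest run = 3 ✓; Tm = 2·8 + 4·14 = 72°C ✓; GC 14/22 = 63.6% ✓ — passes.
Candidate 2 (20 nt, A=5 T=4 G=7 C=4): longest run = 2 ✓; Tm = 2·9 + 4·11 = 62°C, outside 65–73°C ✗; GC 11/20 = 55.0% ✓ — fails.
Candidate 3 (20 nt, A=4 T=7 G=4 C=5): longest run = 2 ✓; Tm = 2·11 + 4·9 = 58°C, outside 65–73°C ✗; GC 9/20 = 45.0%, outside 47.0–65.6% ✗ — fails.
Candidate 4 (25 nt, A=7 T=4 G=6 C=8): longest run = 3 ✓; Tm = 2·11 + 4·14 = 78°C, outside 65–73°C ✗; GC 14/25 = 56.0% ✓ — fails.
Candidate 5 (25 nt, A=8 T=5 G=5 C=7): longest run = 3 ✓; Tm = 2·13 + 4·12 = 74°C, outside 65–73°C ✗; GC 12/25 = 48.0% ✓ — fails.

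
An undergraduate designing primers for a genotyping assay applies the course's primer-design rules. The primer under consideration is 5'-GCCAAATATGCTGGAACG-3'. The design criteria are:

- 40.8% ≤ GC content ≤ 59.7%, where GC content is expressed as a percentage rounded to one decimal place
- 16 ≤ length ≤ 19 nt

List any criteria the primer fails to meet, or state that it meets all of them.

Meets all criteria.

Base counts: A=6, T=3, G=5, C=4 (length 18).
GC content: GC 9/18 = 50.0% ✓
length: length 18 ✓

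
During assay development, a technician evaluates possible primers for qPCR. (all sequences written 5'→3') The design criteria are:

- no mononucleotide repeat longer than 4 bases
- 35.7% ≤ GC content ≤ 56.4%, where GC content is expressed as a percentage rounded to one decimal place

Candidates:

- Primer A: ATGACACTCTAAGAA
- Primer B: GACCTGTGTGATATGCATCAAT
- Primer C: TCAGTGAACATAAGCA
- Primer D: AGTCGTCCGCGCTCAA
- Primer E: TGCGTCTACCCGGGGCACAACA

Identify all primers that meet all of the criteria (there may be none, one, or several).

Primer A (15 nt, A=7 T=3 G=2 C=3): longest run = 2 ✓; GC 5/15 = 33.3%, outside 35.7–56.4% ✗ — fails.
Primer B (22 nt, A=6 T=7 G=5 C=4): longest run = 2 ✓; GC 9/22 = 40.9% ✓ — passes.
Primer C (16 nt, A=7 T=3 G=3 C=3): longest run = 2 ✓; GC 6/16 = 37.5% ✓ — passes.
Primer D (16 nt, A=3 T=3 G=4 C=6): longest run = 2 ✓; GC 10/16 = 62.5%, outside 35.7–56.4% ✗ — fails.
Primer E (22 nt, A=5 T=3 G=6 C=8): longest run = 4 ✓; GC 14/22 = 63.6%, outside 35.7–56.4% ✗ — fails.

Primer B and Primer C.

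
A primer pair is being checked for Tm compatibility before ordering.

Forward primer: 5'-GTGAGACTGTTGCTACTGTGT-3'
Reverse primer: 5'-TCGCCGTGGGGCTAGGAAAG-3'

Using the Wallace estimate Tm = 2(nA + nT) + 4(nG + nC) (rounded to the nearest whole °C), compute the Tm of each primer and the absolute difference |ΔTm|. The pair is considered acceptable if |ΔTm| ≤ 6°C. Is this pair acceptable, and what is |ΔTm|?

|ΔTm| = 4°C; the pair is acceptable.

Forward: A=3 T=8 G=7 C=3 → Tm = 2·11 + 4·10 = 62°C.
Reverse: A=4 T=3 G=9 C=4 → Tm = 2·7 + 4·13 = 66°C.
|ΔTm| = |62 − 66| = 4°C, ≤ 6°C.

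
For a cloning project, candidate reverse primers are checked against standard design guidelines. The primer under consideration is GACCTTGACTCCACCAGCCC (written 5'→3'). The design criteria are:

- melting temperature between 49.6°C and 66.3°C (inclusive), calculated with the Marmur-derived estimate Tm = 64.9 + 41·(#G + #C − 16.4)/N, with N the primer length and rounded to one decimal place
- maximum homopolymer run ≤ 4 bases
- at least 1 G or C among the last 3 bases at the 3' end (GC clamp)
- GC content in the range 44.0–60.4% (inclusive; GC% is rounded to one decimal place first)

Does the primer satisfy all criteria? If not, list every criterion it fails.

Fails: GC content.

Base counts: A=4, T=3, G=3, C=10 (length 20).
Tm: Tm = 64.9 + 41·(13 − 16.4)/20 = 57.9°C ✓
homopolymer run: longest run = 3 ✓
GC clamp: 3' end CCC has 3 G/C ✓
GC content: GC 13/20 = 65.0%, outside 44.0–60.4% ✗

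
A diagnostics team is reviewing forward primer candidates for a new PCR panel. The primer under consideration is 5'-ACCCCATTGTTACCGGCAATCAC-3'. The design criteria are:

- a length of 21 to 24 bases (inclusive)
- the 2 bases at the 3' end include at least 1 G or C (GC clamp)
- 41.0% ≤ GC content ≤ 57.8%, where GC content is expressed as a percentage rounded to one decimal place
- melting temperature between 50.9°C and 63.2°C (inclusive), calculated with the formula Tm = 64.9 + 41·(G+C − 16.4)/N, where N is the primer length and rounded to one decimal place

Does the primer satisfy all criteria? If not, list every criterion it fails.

Base counts: A=6, T=5, G=3, C=9 (length 23).
length: length 23 ✓
GC clamp: 3' end AC has 1 G/C ✓
GC content: GC 12/23 = 52.2% ✓
Tm: Tm = 64.9 + 41·(12 − 16.4)/23 = 57.1°C ✓

Meets all criteria.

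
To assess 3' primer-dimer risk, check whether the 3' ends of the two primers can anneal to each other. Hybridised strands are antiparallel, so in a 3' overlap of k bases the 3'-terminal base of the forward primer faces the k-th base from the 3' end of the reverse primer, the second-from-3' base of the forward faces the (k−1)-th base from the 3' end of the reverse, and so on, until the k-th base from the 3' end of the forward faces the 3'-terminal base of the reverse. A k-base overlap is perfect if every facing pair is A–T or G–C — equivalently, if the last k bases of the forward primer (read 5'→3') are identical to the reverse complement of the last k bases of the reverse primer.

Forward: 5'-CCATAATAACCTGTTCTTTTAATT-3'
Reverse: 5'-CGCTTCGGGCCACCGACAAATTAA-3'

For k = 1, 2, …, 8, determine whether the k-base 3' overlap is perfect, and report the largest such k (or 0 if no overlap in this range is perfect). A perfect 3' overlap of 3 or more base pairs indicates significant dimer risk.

Last 8 bases (5'→3') — forward …TTTTAATT, reverse …CAAATTAA.
Reverse complement of the reverse primer's last 8 bases: TTAATTTG; its first k bases are the reverse complement of the reverse primer's last k bases, so a perfect k-base overlap needs the forward primer's last k bases to equal them.
Comparing (forward last k vs required): k=1: T vs T ✓; k=2: TT vs TT ✓; k=3: ATT vs TTA ✗; k=4: AATT vs TTAA ✗; k=5: TAATT vs TTAAT ✗; k=6: TTAATT vs TTAATT ✓; k=7: TTTAATT vs TTAATTT ✗; k=8: TTTTAATT vs TTAATTTG ✗.
Perfect overlaps at k = 1, 2, 6; the largest is 6.

Longest perfect overlap: 6 complementary base pairs; significant dimer risk (threshold 3).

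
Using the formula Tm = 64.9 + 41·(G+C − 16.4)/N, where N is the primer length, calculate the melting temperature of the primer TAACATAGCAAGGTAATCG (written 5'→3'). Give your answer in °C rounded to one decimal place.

Base counts: A=8, T=4, G=4, C=3; G+C = 7, N = 19.
Tm = 64.9 + 41·(7 − 16.4)/19 = 64.9 + -385.40/19 = 44.6°C.

44.6°C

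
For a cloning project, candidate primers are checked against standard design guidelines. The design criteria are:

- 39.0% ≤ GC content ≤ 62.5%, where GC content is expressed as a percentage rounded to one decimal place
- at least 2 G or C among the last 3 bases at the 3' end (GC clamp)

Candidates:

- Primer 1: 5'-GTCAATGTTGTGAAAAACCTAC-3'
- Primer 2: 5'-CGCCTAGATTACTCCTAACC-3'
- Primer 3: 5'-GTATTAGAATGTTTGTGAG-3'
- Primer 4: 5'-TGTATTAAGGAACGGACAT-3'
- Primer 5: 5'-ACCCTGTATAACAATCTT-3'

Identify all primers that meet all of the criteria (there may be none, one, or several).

Primer 2 only.

Primer 1 (22 nt, A=8 T=6 G=4 C=4): GC 8/22 = 36.4%, outside 39.0–62.5% ✗; 3' end TAC has 1 G/C, need ≥2 ✗ — fails.
Primer 2 (20 nt, A=5 T=5 G=2 C=8): GC 10/20 = 50.0% ✓; 3' end ACC has 2 G/C ✓ — passes.
Primer 3 (19 nt, A=5 T=8 G=6 C=0): GC 6/19 = 31.6%, outside 39.0–62.5% ✗; 3' end GAG has 2 G/C ✓ — fails.
Primer 4 (19 nt, A=7 T=5 G=5 C=2): GC 7/19 = 36.8%, outside 39.0–62.5% ✗; 3' end CAT has 1 G/C, need ≥2 ✗ — fails.
Primer 5 (18 nt, A=6 T=6 G=1 C=5): GC 6/18 = 33.3%, outside 39.0–62.5% ✗; 3' end CTT has 1 G/C, need ≥2 ✗ — fails.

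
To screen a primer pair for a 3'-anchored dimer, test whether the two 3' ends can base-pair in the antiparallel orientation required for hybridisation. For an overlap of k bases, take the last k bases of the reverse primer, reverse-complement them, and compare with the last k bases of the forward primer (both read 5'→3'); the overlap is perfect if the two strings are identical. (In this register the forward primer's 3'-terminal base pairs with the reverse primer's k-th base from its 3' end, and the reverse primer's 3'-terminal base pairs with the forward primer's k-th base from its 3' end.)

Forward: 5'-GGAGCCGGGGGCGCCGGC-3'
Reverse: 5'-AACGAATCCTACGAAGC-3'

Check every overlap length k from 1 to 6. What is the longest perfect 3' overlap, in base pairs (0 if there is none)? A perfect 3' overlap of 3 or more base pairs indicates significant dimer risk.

Last 6 bases (5'→3') — forward …GCCGGC, reverse …CGAAGC.
Reverse complement of the reverse primer's last 6 bases: GCTTCG; its first k bases are the reverse complement of the reverse primer's last k bases, so a perfect k-base overlap needs the forward primer's last k bases to equal them.
Comparing (forward last k vs required): k=1: C vs G ✗; k=2: GC vs GC ✓; k=3: GGC vs GCT ✗; k=4: CGGC vs GCTT ✗; k=5: CCGGC vs GCTTC ✗; k=6: GCCGGC vs GCTTCG ✗.
Only k = 2 is perfect, so the longest perfect 3' overlap is 2.

Longest perfect overlap: 2 complementary base pairs; below the dimer-risk threshold (threshold 3).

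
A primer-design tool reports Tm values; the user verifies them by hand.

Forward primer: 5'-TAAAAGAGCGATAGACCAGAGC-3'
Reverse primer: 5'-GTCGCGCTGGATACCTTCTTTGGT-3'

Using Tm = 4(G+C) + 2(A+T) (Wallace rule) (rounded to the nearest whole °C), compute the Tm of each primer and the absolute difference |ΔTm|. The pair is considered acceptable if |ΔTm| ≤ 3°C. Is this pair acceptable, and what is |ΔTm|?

|ΔTm| = 10°C; the pair is not acceptable.

Forward: A=10 T=2 G=6 C=4 → Tm = 2·12 + 4·10 = 64°C.
Reverse: A=2 T=9 G=7 C=6 → Tm = 2·11 + 4·13 = 74°C.
|ΔTm| = |64 − 74| = 10°C, > 3°C.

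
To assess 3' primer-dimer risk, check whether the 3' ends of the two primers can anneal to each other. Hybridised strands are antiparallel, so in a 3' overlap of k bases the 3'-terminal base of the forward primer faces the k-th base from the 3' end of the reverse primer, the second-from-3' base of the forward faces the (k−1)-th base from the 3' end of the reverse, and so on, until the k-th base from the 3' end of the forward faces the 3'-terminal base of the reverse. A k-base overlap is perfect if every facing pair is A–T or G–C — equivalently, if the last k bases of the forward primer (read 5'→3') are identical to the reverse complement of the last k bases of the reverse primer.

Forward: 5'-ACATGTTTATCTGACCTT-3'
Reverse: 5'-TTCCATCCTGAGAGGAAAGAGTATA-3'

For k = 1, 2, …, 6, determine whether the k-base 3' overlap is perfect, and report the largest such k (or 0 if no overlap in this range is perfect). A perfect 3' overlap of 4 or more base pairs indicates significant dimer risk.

Longest perfect overlap: 1 complementary base pair; below the dimer-risk threshold (threshold 4).

Last 6 bases (5'→3') — forward …GACCTT, reverse …AGTATA.
Reverse complement of the reverse primer's last 6 bases: TATACT; its first k bases are the reverse complement of the reverse primer's last k bases, so a perfect k-base overlap needs the forward primer's last k bases to equal them.
Comparing (forward last k vs required): k=1: T vs T ✓; k=2: TT vs TA ✗; k=3: CTT vs TAT ✗; k=4: CCTT vs TATA ✗; k=5: ACCTT vs TATAC ✗; k=6: GACCTT vs TATACT ✗.
Only k = 1 is perfect, so the longest perfect 3' overlap is 1.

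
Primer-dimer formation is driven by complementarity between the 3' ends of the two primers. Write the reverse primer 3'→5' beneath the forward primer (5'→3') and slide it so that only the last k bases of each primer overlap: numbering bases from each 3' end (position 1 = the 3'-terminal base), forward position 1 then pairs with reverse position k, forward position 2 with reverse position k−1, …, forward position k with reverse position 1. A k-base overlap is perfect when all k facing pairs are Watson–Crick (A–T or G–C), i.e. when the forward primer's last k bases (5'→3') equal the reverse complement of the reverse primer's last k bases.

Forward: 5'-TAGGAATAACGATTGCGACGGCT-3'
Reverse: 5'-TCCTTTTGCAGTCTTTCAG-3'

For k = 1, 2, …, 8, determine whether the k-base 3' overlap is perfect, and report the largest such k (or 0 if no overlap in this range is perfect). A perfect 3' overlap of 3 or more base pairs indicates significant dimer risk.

Longest perfect overlap: 2 complementary base pairs; below the dimer-risk threshold (threshold 3).

Last 8 bases (5'→3') — forward …CGACGGCT, reverse …TCTTTCAG.
Reverse complement of the reverse primer's last 8 bases: CTGAAAGA; its first k bases are the reverse complement of the reverse primer's last k bases, so a perfect k-base overlap needs the forward primer's last k bases to equal them.
Comparing (forward last k vs required): k=1: T vs C ✗; k=2: CT vs CT ✓; k=3: GCT vs CTG ✗; k=4: GGCT vs CTGA ✗; k=5: CGGCT vs CTGAA ✗; k=6: ACGGCT vs CTGAAA ✗; k=7: GACGGCT vs CTGAAAG ✗; k=8: CGACGGCT vs CTGAAAGA ✗.
Only k = 2 is perfect, so the longest perfect 3' overlap is 2.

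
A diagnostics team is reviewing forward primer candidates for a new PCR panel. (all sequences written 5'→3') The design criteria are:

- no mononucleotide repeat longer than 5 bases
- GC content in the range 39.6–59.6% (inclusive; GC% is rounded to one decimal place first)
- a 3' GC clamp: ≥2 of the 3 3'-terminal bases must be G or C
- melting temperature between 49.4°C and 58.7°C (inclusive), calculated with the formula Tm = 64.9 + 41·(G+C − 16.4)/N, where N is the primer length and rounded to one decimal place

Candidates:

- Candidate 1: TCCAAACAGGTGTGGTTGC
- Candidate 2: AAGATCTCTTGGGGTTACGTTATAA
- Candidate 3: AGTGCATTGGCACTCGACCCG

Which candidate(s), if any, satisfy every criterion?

Candidate 1 (19 nt, A=4 T=5 G=6 C=4): longest run = 3 ✓; GC 10/19 = 52.6% ✓; 3' end TGC has 2 G/C ✓; Tm = 64.9 + 41·(10 − 16.4)/19 = 51.1°C ✓ — passes.
Candidate 2 (25 nt, A=7 T=9 G=6 C=3): longest run = 4 ✓; GC 9/25 = 36.0%, outside 39.6–59.6% ✗; 3' end TAA has 0 G/C, need ≥2 ✗; Tm = 64.9 + 41·(9 − 16.4)/25 = 52.8°C ✓ — fails.
Candidate 3 (21 nt, A=4 T=4 G=6 C=7): longest run = 3 ✓; GC 13/21 = 61.9%, outside 39.6–59.6% ✗; 3' end CCG has 3 G/C ✓; Tm = 64.9 + 41·(13 − 16.4)/21 = 58.3°C ✓ — fails.

Candidate 1 only.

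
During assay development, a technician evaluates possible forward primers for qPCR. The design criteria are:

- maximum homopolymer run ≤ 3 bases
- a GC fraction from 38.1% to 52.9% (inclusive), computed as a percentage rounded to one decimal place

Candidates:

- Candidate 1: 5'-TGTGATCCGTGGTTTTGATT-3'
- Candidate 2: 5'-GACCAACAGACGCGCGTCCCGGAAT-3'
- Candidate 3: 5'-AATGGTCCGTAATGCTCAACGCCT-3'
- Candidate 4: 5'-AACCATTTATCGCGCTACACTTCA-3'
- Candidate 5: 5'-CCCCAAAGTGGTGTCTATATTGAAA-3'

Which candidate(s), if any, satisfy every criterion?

Candidate 1 (20 nt, A=2 T=10 G=6 C=2): longest run = 4, exceeds 3 ✗; GC 8/20 = 40.0% ✓ — fails.
Candidate 2 (25 nt, A=7 T=2 G=7 C=9): longest run = 3 ✓; GC 16/25 = 64.0%, outside 38.1–52.9% ✗ — fails.
Candidate 3 (24 nt, A=6 T=6 G=5 C=7): longest run = 2 ✓; GC 12/24 = 50.0% ✓ — passes.
Candidate 4 (24 nt, A=7 T=7 G=2 C=8): longest run = 3 ✓; GC 10/24 = 41.7% ✓ — passes.
Candidate 5 (25 nt, A=8 T=7 G=5 C=5): longest run = 4, exceeds 3 ✗; GC 10/25 = 40.0% ✓ — fails.

Candidate 3 and Candidate 4.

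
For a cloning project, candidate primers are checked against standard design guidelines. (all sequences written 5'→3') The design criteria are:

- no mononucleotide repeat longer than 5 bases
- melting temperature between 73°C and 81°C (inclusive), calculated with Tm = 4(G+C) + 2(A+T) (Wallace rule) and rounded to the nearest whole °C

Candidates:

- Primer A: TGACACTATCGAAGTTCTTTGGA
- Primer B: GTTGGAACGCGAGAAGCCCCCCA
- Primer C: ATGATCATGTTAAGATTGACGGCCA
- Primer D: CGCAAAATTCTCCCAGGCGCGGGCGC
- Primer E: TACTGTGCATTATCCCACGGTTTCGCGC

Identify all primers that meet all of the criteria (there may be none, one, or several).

Primer A (23 nt, A=6 T=8 G=5 C=4): longest run = 3 ✓; Tm = 2·14 + 4·9 = 64°C, outside 73–81°C ✗ — fails.
Primer B (23 nt, A=6 T=2 G=7 C=8): longest run = 6, exceeds 5 ✗; Tm = 2·8 + 4·15 = 76°C ✓ — fails.
Primer C (25 nt, A=8 T=7 G=6 C=4): longest run = 2 ✓; Tm = 2·15 + 4·10 = 70°C, outside 73–81°C ✗ — fails.
Primer D (26 nt, A=5 T=3 G=8 C=10): longest run = 4 ✓; Tm = 2·8 + 4·18 = 88°C, outside 73–81°C ✗ — fails.
Primer E (28 nt, A=4 T=9 G=6 C=9): longest run = 3 ✓; Tm = 2·13 + 4·15 = 86°C, outside 73–81°C ✗ — fails.

None of the candidates satisfy all criteria.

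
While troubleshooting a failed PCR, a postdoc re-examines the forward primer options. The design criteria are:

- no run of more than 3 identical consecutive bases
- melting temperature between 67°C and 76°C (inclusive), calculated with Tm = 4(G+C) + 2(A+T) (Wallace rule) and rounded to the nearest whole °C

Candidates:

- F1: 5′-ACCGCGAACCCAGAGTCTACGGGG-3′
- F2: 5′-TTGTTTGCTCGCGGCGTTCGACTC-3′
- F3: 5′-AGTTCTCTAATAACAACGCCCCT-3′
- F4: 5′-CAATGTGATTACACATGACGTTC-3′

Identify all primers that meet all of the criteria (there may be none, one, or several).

F2 only.

F1 (24 nt, A=6 T=2 G=8 C=8): longest run = 4, exceeds 3 ✗; Tm = 2·8 + 4·16 = 80°C, outside 67–76°C ✗ — fails.
F2 (24 nt, A=1 T=9 G=7 C=7): longest run = 3 ✓; Tm = 2·10 + 4·14 = 76°C ✓ — passes.
F3 (23 nt, A=7 T=6 G=2 C=8): longest run = 4, exceeds 3 ✗; Tm = 2·13 + 4·10 = 66°C, outside 67–76°C ✗ — fails.
F4 (23 nt, A=7 T=7 G=4 C=5): longest run = 2 ✓; Tm = 2·14 + 4·9 = 64°C, outside 67–76°C ✗ — fails.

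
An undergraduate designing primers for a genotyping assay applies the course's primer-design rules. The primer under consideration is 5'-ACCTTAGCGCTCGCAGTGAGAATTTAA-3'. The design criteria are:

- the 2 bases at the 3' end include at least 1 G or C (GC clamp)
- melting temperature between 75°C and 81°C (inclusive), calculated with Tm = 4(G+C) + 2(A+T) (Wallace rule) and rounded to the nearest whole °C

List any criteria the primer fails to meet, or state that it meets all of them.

Fails: GC clamp.

Base counts: A=8, T=7, G=6, C=6 (length 27).
GC clamp: 3' end AA has 0 G/C, need ≥1 ✗
Tm: Tm = 2·15 + 4·12 = 78°C ✓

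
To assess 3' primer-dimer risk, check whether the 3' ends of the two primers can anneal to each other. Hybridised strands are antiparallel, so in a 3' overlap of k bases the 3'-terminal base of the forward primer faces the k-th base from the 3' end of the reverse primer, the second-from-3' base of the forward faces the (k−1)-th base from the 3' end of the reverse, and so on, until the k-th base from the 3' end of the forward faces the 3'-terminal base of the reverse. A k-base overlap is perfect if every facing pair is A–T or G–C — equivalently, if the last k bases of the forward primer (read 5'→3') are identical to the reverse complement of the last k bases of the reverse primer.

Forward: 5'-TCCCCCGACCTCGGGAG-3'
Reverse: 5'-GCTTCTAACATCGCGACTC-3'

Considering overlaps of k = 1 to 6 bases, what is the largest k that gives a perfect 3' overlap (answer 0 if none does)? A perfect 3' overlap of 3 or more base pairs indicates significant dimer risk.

Longest perfect overlap: 3 complementary base pairs; significant dimer risk (threshold 3).

Last 6 bases (5'→3') — forward …CGGGAG, reverse …CGACTC.
Reverse complement of the reverse primer's last 6 bases: GAGTCG; its first k bases are the reverse complement of the reverse primer's last k bases, so a perfect k-base overlap needs the forward primer's last k bases to equal them.
Comparing (forward last k vs required): k=1: G vs G ✓; k=2: AG vs GA ✗; k=3: GAG vs GAG ✓; k=4: GGAG vs GAGT ✗; k=5: GGGAG vs GAGTC ✗; k=6: CGGGAG vs GAGTCG ✗.
Perfect overlaps at k = 1, 3; the largest is 3.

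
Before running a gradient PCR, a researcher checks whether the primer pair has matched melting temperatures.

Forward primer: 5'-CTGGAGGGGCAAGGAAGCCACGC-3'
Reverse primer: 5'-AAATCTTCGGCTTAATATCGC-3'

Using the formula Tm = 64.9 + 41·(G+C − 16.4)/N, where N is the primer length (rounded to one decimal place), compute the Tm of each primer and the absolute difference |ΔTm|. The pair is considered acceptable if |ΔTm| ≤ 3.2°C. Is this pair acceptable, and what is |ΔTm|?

Forward: G+C = 16, N = 23 → Tm = 64.9 + 41·(16 − 16.4)/23 = 64.2°C.
Reverse: G+C = 8, N = 21 → Tm = 64.9 + 41·(8 − 16.4)/21 = 48.5°C.
|ΔTm| = |64.2 − 48.5| = 15.7°C, > 3.2°C.

|ΔTm| = 15.7°C; the pair is not acceptable.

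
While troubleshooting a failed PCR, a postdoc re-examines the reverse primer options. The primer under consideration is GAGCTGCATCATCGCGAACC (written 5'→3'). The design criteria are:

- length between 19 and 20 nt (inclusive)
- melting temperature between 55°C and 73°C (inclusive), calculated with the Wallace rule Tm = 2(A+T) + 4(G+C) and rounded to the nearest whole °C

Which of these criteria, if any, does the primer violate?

Base counts: A=5, T=3, G=5, C=7 (length 20).
length: length 20 ✓
Tm: Tm = 2·8 + 4·12 = 64°C ✓

Meets all criteria.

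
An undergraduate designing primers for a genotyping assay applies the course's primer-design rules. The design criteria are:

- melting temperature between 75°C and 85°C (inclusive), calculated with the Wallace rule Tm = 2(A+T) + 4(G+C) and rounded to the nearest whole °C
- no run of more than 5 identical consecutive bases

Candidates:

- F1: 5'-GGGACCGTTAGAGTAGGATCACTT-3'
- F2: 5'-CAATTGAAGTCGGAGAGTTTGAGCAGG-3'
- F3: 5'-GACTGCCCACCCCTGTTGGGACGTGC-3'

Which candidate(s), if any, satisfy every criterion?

F1 (24 nt, A=6 T=6 G=8 C=4): Tm = 2·12 + 4·12 = 72°C, outside 75–85°C ✗; longest run = 3 ✓ — fails.
F2 (27 nt, A=8 T=6 G=10 C=3): Tm = 2·14 + 4·13 = 80°C ✓; longest run = 3 ✓ — passes.
F3 (26 nt, A=3 T=5 G=8 C=10): Tm = 2·8 + 4·18 = 88°C, outside 75–85°C ✗; longest run = 4 ✓ — fails.

F2 only.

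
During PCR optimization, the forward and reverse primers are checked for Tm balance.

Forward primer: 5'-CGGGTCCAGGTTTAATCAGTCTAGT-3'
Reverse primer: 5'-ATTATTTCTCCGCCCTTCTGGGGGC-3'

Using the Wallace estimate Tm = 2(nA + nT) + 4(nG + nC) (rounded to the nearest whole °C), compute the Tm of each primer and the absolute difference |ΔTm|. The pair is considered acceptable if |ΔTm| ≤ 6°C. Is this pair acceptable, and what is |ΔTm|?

Forward: A=5 T=8 G=7 C=5 → Tm = 2·13 + 4·12 = 74°C.
Reverse: A=2 T=9 G=6 C=8 → Tm = 2·11 + 4·14 = 78°C.
|ΔTm| = |74 − 78| = 4°C, ≤ 6°C.

|ΔTm| = 4°C; the pair is acceptable.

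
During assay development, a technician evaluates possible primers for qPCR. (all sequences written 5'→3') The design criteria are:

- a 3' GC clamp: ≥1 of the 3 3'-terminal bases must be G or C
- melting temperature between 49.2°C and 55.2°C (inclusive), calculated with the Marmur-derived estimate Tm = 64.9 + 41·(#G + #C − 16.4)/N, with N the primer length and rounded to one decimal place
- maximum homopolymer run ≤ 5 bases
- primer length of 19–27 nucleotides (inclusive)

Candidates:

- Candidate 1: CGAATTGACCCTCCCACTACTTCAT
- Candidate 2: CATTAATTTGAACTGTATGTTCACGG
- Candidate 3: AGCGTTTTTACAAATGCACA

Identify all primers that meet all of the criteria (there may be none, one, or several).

Candidate 1 (25 nt, A=6 T=7 G=2 C=10): 3' end CAT has 1 G/C ✓; Tm = 64.9 + 41·(12 − 16.4)/25 = 57.7°C, outside 49.2–55.2°C ✗; longest run = 3 ✓; length 25 ✓ — fails.
Candidate 2 (26 nt, A=7 T=10 G=5 C=4): 3' end CGG has 3 G/C ✓; Tm = 64.9 + 41·(9 − 16.4)/26 = 53.2°C ✓; longest run = 3 ✓; length 26 ✓ — passes.
Candidate 3 (20 nt, A=7 T=6 G=3 C=4): 3' end ACA has 1 G/C ✓; Tm = 64.9 + 41·(7 − 16.4)/20 = 45.6°C, outside 49.2–55.2°C ✗; longest run = 5 ✓; length 20 ✓ — fails.

Candidate 2 only.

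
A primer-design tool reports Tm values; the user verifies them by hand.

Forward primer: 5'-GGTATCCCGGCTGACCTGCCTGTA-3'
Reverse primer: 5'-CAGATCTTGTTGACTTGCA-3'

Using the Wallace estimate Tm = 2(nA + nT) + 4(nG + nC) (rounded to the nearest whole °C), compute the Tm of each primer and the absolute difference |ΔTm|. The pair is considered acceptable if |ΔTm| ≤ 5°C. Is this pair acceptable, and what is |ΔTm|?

|ΔTm| = 24°C; the pair is not acceptable.

Forward: A=3 T=6 G=7 C=8 → Tm = 2·9 + 4·15 = 78°C.
Reverse: A=4 T=7 G=4 C=4 → Tm = 2·11 + 4·8 = 54°C.
|ΔTm| = |78 − 54| = 24°C, > 5°C.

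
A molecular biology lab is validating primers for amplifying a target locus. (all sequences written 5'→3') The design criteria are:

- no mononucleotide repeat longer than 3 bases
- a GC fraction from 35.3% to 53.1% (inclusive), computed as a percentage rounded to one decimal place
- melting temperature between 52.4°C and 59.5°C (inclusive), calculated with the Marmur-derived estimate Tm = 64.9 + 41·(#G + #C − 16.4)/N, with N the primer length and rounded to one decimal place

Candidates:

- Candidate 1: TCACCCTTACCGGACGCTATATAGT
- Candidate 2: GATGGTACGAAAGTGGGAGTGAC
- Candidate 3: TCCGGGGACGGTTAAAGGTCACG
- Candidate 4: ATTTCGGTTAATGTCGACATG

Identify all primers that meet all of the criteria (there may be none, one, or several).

Candidate 1 (25 nt, A=6 T=7 G=4 C=8): longest run = 3 ✓; GC 12/25 = 48.0% ✓; Tm = 64.9 + 41·(12 − 16.4)/25 = 57.7°C ✓ — passes.
Candidate 2 (23 nt, A=7 T=4 G=10 C=2): longest run = 3 ✓; GC 12/23 = 52.2% ✓; Tm = 64.9 + 41·(12 − 16.4)/23 = 57.1°C ✓ — passes.
Candidate 3 (23 nt, A=5 T=4 G=9 C=5): longest run = 4, exceeds 3 ✗; GC 14/23 = 60.9%, outside 35.3–53.1% ✗; Tm = 64.9 + 41·(14 − 16.4)/23 = 60.6°C, outside 52.4–59.5°C ✗ — fails.
Candidate 4 (21 nt, A=5 T=8 G=5 C=3): longest run = 3 ✓; GC 8/21 = 38.1% ✓; Tm = 64.9 + 41·(8 − 16.4)/21 = 48.5°C, outside 52.4–59.5°C ✗ — fails.

Candidate 1 and Candidate 2.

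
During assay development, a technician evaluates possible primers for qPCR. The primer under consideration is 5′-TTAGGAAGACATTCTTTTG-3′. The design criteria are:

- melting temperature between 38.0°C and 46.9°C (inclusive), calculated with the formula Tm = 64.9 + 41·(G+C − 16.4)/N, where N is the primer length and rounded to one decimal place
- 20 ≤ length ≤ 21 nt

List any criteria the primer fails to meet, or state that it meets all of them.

Base counts: A=5, T=8, G=4, C=2 (length 19).
Tm: Tm = 64.9 + 41·(6 − 16.4)/19 = 42.5°C ✓
length: length 19, outside 20–21 ✗

Fails: length.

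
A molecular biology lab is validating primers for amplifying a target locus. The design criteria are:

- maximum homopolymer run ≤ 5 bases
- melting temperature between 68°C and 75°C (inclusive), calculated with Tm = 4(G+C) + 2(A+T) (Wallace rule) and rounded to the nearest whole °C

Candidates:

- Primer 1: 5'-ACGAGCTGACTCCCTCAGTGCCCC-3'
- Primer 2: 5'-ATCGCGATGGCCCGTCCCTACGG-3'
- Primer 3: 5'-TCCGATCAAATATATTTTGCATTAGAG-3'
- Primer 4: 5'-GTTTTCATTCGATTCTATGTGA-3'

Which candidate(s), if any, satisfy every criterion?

Primer 1 (24 nt, A=4 T=4 G=5 C=11): longest run = 4 ✓; Tm = 2·8 + 4·16 = 80°C, outside 68–75°C ✗ — fails.
Primer 2 (23 nt, A=3 T=4 G=7 C=9): longest run = 3 ✓; Tm = 2·7 + 4·16 = 78°C, outside 68–75°C ✗ — fails.
Primer 3 (27 nt, A=9 T=10 G=4 C=4): longest run = 4 ✓; Tm = 2·19 + 4·8 = 70°C ✓ — passes.
Primer 4 (22 nt, A=4 T=11 G=4 C=3): longest run = 4 ✓; Tm = 2·15 + 4·7 = 58°C, outside 68–75°C ✗ — fails.

Primer 3 only.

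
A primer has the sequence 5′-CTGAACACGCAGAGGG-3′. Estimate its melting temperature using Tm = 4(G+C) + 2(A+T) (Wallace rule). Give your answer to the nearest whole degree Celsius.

Base counts: A=5, T=1, G=6, C=4 (length 16).
Tm = 2·(5+1) + 4·(6+4) = 2·6 + 4·10 = 12 + 40 = 52°C.

52°C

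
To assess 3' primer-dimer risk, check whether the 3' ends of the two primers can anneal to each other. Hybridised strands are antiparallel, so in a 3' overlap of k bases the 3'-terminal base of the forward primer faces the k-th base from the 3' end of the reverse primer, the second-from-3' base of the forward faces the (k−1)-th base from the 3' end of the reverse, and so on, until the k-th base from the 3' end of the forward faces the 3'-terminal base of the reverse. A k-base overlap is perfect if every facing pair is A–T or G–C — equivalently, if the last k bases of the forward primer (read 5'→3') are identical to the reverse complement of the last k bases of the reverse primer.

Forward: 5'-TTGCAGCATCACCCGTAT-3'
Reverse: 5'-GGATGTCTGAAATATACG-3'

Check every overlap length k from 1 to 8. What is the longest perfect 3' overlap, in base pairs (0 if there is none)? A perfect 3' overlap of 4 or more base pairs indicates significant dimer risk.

Longest perfect overlap: 5 complementary base pairs; significant dimer risk (threshold 4).

Last 8 bases (5'→3') — forward …ACCCGTAT, reverse …AATATACG.
Reverse complement of the reverse primer's last 8 bases: CGTATATT; its first k bases are the reverse complement of the reverse primer's last k bases, so a perfect k-base overlap needs the forward primer's last k bases to equal them.
Comparing (forward last k vs required): k=1: T vs C ✗; k=2: AT vs CG ✗; k=3: TAT vs CGT ✗; k=4: GTAT vs CGTA ✗; k=5: CGTAT vs CGTAT ✓; k=6: CCGTAT vs CGTATA ✗; k=7: CCCGTAT vs CGTATAT ✗; k=8: ACCCGTAT vs CGTATATT ✗.
Only k = 5 is perfect, so the longest perfect 3' overlap is 5.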